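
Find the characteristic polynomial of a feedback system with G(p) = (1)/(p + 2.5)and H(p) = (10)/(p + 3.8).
Characteristic poly = G_den * H_den + G_num * H_num = (p^2 + 6.3*p + 9.5) + (10) = p^2 + 6.3*p + 19.5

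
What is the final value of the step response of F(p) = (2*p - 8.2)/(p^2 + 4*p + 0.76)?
FVT: lim_{t→∞} y(t) = lim_{p→0} p*Y(p) where Y(p) = F(p)/p.
= lim_{p→0} F(p) = F(0) = num(0)/den(0) = -8.2/0.76 = -10.79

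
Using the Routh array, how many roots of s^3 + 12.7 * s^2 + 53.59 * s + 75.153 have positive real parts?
Routh array:
s^3: [1, 53.59]; s^2: [12.7, 75.153]; s^1: [47.6724]; s^0: [75.153]
First column: [1, 12.7, 47.6724, 75.153]. Sign changes = RHP roots = 0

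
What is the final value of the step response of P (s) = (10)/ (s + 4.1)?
FVT: lim_{t→∞} y(t) = lim_{s→0} s*Y(s) where Y(s) = P(s)/s.
= lim_{s→0} P(s) = P(0) = num(0)/den(0) = 10/4.1 = 2.439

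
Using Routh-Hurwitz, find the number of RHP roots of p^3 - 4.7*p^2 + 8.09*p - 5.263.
Routh array:
p^3: [1, 8.09]; p^2: [-4.7, -5.263]; p^1: [6.97021]; p^0: [-5.263]
First column: [1, -4.7, 6.97021, -5.263]. Sign changes = RHP roots = 3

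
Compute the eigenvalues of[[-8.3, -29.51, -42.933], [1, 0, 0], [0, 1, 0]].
Eigenvalues solve det(λI - A) = 0.
Characteristic polynomial: λ^3 + 8.3*λ^2 + 29.51*λ + 42.933 = 0.
Factor: (λ + 3.3)(λ^2 + 5*λ + 13.01) = 0.
Roots: -2.5 + 2.6j, -2.5 - 2.6j, -3.3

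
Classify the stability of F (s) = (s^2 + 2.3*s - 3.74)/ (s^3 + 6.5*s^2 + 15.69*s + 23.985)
Denominator: s^3 + 6.5*s^2 + 15.69*s + 23.985 = (s + 4.1)(s^2 + 2.4*s + 5.85). Poles: -1.2 + 2.1j, -1.2 - 2.1j, -4.1. Stable (all poles in LHP)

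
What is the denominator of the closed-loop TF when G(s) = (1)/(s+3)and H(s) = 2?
Characteristic poly = G_den * H_den + G_num * H_num = (s + 3) + (2) = s + 5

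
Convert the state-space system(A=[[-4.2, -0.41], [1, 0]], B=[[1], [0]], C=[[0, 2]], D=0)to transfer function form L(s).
L(s) = C(sI - A)⁻¹B + D.
Characteristic polynomial det(sI - A) = s^2 + 4.2*s + 0.41.
Numerator from C·adj(sI-A)·B + D·det(sI-A) = 2.
L(s) = (2)/(s^2 + 4.2*s + 0.41)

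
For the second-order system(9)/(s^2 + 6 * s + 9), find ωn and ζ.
Standard form: ωn²/(s²+2ζωn·s+ωn²).
const=9=ωn² → ωn=3, s coeff=6=2ζωn → ζ=1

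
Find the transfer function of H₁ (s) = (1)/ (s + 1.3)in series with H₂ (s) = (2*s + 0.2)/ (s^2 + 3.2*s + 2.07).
Series: H = H₁ · H₂ = (n₁·n₂)/(d₁·d₂).
Num: n₁·n₂ = 2*s + 0.2. Den: d₁·d₂ = s^3 + 4.5*s^2 + 6.23*s + 2.691.
H(s) = (2*s + 0.2)/(s^3 + 4.5*s^2 + 6.23*s + 2.691)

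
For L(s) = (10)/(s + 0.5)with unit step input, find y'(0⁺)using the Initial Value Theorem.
IVT: y'(0⁺) = lim_{s→∞} s²·Y(s) = lim_{s→∞} s·L(s).
deg(num) = 0, deg(den) = 1, relative degree = 1, so s·L(s) → (leading num)/(leading den) = 10/1 = 10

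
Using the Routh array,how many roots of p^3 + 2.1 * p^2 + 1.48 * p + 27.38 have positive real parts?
Routh array:
p^3: [1, 1.48]; p^2: [2.1, 27.38]; p^1: [-11.5581]; p^0: [27.38]
First column: [1, 2.1, -11.5581, 27.38]. Sign changes = RHP roots = 2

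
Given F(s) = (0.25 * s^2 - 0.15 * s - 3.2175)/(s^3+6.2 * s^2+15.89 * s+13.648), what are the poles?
Set denominator = 0: s^3 + 6.2*s^2 + 15.89*s + 13.648 = (s + 1.6)(s^2 + 4.6*s + 8.53) = 0 → Poles: -1.6, -2.3 + 1.8j, -2.3 - 1.8j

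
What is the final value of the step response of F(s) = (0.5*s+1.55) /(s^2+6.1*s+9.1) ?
FVT: lim_{t→∞} y(t) = lim_{s→0} s*Y(s) where Y(s) = F(s)/s.
= lim_{s→0} F(s) = F(0) = num(0)/den(0) = 1.55/9.1 = 0.1703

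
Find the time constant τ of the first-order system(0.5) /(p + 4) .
First-order system: τ = -1/pole. Pole = -4. τ = -1/(-4) = 0.25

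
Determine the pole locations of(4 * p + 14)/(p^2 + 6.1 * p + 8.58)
Set denominator = 0: p^2 + 6.1*p + 8.58 = (p + 3.9)(p + 2.2) = 0 → Poles: -2.2, -3.9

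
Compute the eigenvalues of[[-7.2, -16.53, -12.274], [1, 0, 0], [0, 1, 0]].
Eigenvalues solve det(λI - A) = 0.
Characteristic polynomial: λ^3 + 7.2*λ^2 + 16.53*λ + 12.274 = 0.
Factor: (λ + 1.9)(λ + 3.4)(λ + 1.9) = 0.
Roots: -1.9, -1.9, -3.4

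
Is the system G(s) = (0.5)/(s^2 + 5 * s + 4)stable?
Denominator: s^2 + 5*s + 4 = (s + 4)(s + 1). Poles: -1, -4. All Re(p)<0: Yes (stable)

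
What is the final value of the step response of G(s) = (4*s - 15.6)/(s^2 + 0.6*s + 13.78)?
FVT: lim_{t→∞} y(t) = lim_{s→0} s*Y(s) where Y(s) = G(s)/s.
= lim_{s→0} G(s) = G(0) = num(0)/den(0) = -15.6/13.78 = -1.132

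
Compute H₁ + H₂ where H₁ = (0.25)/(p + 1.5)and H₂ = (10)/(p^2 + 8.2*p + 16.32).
Parallel: H = H₁ + H₂ = (n₁·d₂ + n₂·d₁)/(d₁·d₂).
n₁·d₂ = 0.25*p^2 + 2.05*p + 4.08. n₂·d₁ = 10*p + 15. Sum = 0.25*p^2 + 12.05*p + 19.08. d₁·d₂ = p^3 + 9.7*p^2 + 28.62*p + 24.48.
H(p) = (0.25*p^2 + 12.05*p + 19.08)/(p^3 + 9.7*p^2 + 28.62*p + 24.48)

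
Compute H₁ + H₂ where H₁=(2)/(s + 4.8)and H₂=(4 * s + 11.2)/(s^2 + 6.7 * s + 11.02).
Parallel: H = H₁ + H₂ = (n₁·d₂ + n₂·d₁)/(d₁·d₂).
n₁·d₂ = 2*s^2 + 13.4*s + 22.04. n₂·d₁ = 4*s^2 + 30.4*s + 53.76. Sum = 6*s^2 + 43.8*s + 75.8. d₁·d₂ = s^3 + 11.5*s^2 + 43.18*s + 52.896.
H(s) = (6*s^2 + 43.8*s + 75.8)/(s^3 + 11.5*s^2 + 43.18*s + 52.896)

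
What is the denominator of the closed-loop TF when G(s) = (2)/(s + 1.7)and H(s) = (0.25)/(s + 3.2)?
Characteristic poly = G_den * H_den + G_num * H_num = (s^2 + 4.9*s + 5.44) + (0.5) = s^2 + 4.9*s + 5.94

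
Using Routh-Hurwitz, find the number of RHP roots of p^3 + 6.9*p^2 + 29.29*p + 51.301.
Routh array:
p^3: [1, 29.29]; p^2: [6.9, 51.301]; p^1: [21.8551]; p^0: [51.301]
First column: [1, 6.9, 21.8551, 51.301]. Sign changes = RHP roots = 0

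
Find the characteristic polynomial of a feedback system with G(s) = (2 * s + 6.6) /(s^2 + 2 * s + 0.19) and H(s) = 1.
Characteristic poly = G_den * H_den + G_num * H_num = (s^2 + 2*s + 0.19) + (2*s + 6.6) = s^2 + 4*s + 6.79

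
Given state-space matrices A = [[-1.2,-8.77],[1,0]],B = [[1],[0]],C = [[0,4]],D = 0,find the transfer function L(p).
L(p) = C(pI - A)⁻¹B + D.
Characteristic polynomial det(pI - A) = p^2 + 1.2*p + 8.77.
Numerator from C·adj(pI-A)·B + D·det(pI-A) = 4.
L(p) = (4)/(p^2 + 1.2*p + 8.77)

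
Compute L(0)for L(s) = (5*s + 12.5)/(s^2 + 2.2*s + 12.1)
DC gain = L(0) = num(0)/den(0) = 12.5/12.1 = 1.033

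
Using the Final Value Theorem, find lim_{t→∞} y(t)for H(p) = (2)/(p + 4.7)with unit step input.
FVT: lim_{t→∞} y(t) = lim_{p→0} p*Y(p) where Y(p) = H(p)/p.
= lim_{p→0} H(p) = H(0) = num(0)/den(0) = 2/4.7 = 0.4255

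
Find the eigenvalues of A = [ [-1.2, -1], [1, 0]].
Eigenvalues solve det(λI - A) = 0.
Characteristic polynomial: λ^2 + 1.2*λ + 1 = 0.
Roots: -0.6 + 0.8j, -0.6 - 0.8j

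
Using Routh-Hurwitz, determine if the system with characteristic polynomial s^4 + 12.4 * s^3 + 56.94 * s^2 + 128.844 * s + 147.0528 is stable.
Routh array:
s^4: [1, 56.94, 147.0528]; s^3: [12.4, 128.844]; s^2: [46.5494, 147.0528]; s^1: [89.6715]; s^0: [147.0528]
First column: [1, 12.4, 46.5494, 89.6715, 147.0528]. Sign changes = 0.
Yes, stable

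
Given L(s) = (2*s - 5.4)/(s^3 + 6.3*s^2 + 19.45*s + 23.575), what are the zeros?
Set numerator = 0: 2*s - 5.4 = 0 → Zeros: 2.7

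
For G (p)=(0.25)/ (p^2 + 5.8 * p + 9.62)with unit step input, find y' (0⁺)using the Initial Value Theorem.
IVT: y'(0⁺) = lim_{p→∞} p²·Y(p) = lim_{p→∞} p·G(p).
deg(num) = 0, deg(den) = 2, relative degree = 2 ≥ 2, so p·G(p) → 0. Initial slope = 0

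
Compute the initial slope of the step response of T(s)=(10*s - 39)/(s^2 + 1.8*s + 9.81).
IVT: y'(0⁺) = lim_{s→∞} s²·Y(s) = lim_{s→∞} s·T(s).
deg(num) = 1, deg(den) = 2, relative degree = 1, so s·T(s) → (leading num)/(leading den) = 10/1 = 10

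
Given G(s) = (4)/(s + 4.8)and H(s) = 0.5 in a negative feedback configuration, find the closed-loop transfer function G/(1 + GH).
Closed-loop T = G/(1+GH).
Numerator: G_num * H_den = 4.
Denominator: G_den * H_den + G_num * H_num = (s + 4.8) + (2) = s + 6.8.
T(s) = (4)/(s + 6.8)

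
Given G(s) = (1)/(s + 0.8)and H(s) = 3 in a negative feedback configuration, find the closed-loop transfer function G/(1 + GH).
Closed-loop T = G/(1+GH).
Numerator: G_num * H_den = 1.
Denominator: G_den * H_den + G_num * H_num = (s + 0.8) + (3) = s + 3.8.
T(s) = (1)/(s + 3.8)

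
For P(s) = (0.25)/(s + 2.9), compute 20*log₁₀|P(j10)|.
Substitute s = j*10: P(j10) = 0.00668757 - 0.0230606j.
|P(j10)| = sqrt(Re² + Im²) = 0.02401.
20*log₁₀(0.02401) = -32.39 dB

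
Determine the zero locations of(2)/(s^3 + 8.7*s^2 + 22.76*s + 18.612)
Numerator is a nonzero constant (2) → Zeros: none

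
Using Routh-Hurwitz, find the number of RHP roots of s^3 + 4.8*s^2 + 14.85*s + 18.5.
Routh array:
s^3: [1, 14.85]; s^2: [4.8, 18.5]; s^1: [10.9958]; s^0: [18.5]
First column: [1, 4.8, 10.9958, 18.5]. Sign changes = RHP roots = 0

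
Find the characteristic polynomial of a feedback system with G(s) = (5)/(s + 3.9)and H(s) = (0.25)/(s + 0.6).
Characteristic poly = G_den * H_den + G_num * H_num = (s^2 + 4.5*s + 2.34) + (1.25) = s^2 + 4.5*s + 3.59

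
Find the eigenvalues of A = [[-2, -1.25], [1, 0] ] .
Eigenvalues solve det(λI - A) = 0.
Characteristic polynomial: λ^2 + 2*λ + 1.25 = 0.
Roots: -1 + 0.5j, -1 - 0.5j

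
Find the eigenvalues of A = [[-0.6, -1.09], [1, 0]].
Eigenvalues solve det(λI - A) = 0.
Characteristic polynomial: λ^2 + 0.6*λ + 1.09 = 0.
Roots: -0.3 + 1j, -0.3 - 1j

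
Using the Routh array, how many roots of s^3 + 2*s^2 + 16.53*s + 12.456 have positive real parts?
Routh array:
s^3: [1, 16.53]; s^2: [2, 12.456]; s^1: [10.302]; s^0: [12.456]
First column: [1, 2, 10.302, 12.456]. Sign changes = RHP roots = 0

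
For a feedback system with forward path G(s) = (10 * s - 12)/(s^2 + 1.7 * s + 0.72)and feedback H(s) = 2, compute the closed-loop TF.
Closed-loop T = G/(1+GH).
Numerator: G_num * H_den = 10*s - 12.
Denominator: G_den * H_den + G_num * H_num = (s^2 + 1.7*s + 0.72) + (20*s - 24) = s^2 + 21.7*s - 23.28.
T(s) = (10*s - 12)/(s^2 + 21.7*s - 23.28)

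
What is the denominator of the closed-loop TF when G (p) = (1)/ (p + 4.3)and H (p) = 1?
Characteristic poly = G_den * H_den + G_num * H_num = (p + 4.3) + (1) = p + 5.3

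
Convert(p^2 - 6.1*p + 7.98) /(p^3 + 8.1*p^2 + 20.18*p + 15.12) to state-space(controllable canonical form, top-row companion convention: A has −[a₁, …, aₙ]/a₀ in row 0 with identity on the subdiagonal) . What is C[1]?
Reachable canonical form: C = numerator coefficients (right-aligned, zero-padded to length n).
num = p^2 - 6.1*p + 7.98, C = [[1, -6.1, 7.98]].
C[1] = -6.1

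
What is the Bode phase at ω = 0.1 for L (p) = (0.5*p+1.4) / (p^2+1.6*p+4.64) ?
Substitute p = j*0.1: L(j0.1) = 0.302388 + 0.000349447j.
∠L(j0.1) = atan2(Im, Re) = atan2(0.000349447, 0.302388) = 0.07°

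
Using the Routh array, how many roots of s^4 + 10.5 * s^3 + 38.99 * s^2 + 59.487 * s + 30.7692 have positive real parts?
Routh array:
s^4: [1, 38.99, 30.7692]; s^3: [10.5, 59.487]; s^2: [33.3246, 30.7692]; s^1: [49.7922]; s^0: [30.7692]
First column: [1, 10.5, 33.3246, 49.7922, 30.7692]. Sign changes = RHP roots = 0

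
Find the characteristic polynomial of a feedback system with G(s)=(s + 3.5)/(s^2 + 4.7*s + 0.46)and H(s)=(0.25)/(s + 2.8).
Characteristic poly = G_den * H_den + G_num * H_num = (s^3 + 7.5*s^2 + 13.62*s + 1.288) + (0.25*s + 0.875) = s^3 + 7.5*s^2 + 13.87*s + 2.163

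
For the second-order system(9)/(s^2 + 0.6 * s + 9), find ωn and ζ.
Standard form: ωn²/(s²+2ζωn·s+ωn²).
const=9=ωn² → ωn=3, s coeff=0.6=2ζωn → ζ=0.1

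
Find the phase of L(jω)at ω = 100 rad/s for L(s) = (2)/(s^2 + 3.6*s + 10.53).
Substitute s = j*100: L(j100) = -0.000199951 - 7.20583e-06j.
∠L(j100) = atan2(Im, Re) = atan2(-7.20583e-06, -0.000199951) = -177.94°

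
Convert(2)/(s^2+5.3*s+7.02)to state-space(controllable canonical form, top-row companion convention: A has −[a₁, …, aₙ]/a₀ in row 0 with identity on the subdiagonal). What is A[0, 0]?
Reachable canonical form for den = s^2 + 5.3*s + 7.02: top row of A = -[a₁,a₂,...,aₙ]/a₀, ones on the subdiagonal, zeros elsewhere.
A = [[-5.3, -7.02], [1, 0]].
A[0,0] = -5.3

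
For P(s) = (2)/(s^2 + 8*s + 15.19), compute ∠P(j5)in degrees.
Substitute s = j*5: P(j5) = -0.0115668 - 0.0471632j.
∠P(j5) = atan2(Im, Re) = atan2(-0.0471632, -0.0115668) = -103.78°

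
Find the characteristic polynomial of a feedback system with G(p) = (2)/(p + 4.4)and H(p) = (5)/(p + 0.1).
Characteristic poly = G_den * H_den + G_num * H_num = (p^2 + 4.5*p + 0.44) + (10) = p^2 + 4.5*p + 10.44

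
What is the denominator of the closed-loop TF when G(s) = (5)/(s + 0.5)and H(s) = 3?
Characteristic poly = G_den * H_den + G_num * H_num = (s + 0.5) + (15) = s + 15.5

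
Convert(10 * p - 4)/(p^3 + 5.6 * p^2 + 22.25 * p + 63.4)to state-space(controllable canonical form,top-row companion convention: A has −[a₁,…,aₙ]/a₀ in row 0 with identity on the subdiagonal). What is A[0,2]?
Reachable canonical form for den = p^3 + 5.6*p^2 + 22.25*p + 63.4: top row of A = -[a₁,a₂,...,aₙ]/a₀, ones on the subdiagonal, zeros elsewhere.
A = [[-5.6, -22.25, -63.4], [1, 0, 0], [0, 1, 0]].
A[0,2] = -63.4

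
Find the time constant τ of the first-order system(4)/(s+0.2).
First-order system: τ = -1/pole. Pole = -0.2. τ = -1/(-0.2) = 5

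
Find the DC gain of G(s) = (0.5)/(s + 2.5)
DC gain = G(0) = num(0)/den(0) = 0.5/2.5 = 0.2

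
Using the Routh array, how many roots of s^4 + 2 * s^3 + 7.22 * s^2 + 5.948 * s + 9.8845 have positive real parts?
Routh array:
s^4: [1, 7.22, 9.8845]; s^3: [2, 5.948]; s^2: [4.246, 9.8845]; s^1: [1.29209]; s^0: [9.8845]
First column: [1, 2, 4.246, 1.29209, 9.8845]. Sign changes = RHP roots = 0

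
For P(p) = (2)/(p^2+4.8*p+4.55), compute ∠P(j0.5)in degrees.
Substitute p = j*0.5: P(j0.5) = 0.354639 - 0.197938j.
∠P(j0.5) = atan2(Im, Re) = atan2(-0.197938, 0.354639) = -29.17°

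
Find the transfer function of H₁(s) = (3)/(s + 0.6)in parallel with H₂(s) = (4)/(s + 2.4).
Parallel: H = H₁ + H₂ = (n₁·d₂ + n₂·d₁)/(d₁·d₂).
n₁·d₂ = 3*s + 7.2. n₂·d₁ = 4*s + 2.4. Sum = 7*s + 9.6. d₁·d₂ = s^2 + 3*s + 1.44.
H(s) = (7*s + 9.6)/(s^2 + 3*s + 1.44)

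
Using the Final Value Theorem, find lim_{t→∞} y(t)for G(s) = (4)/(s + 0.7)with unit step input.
FVT: lim_{t→∞} y(t) = lim_{s→0} s*Y(s) where Y(s) = G(s)/s.
= lim_{s→0} G(s) = G(0) = num(0)/den(0) = 4/0.7 = 5.714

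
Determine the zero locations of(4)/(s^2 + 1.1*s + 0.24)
Numerator is a nonzero constant (4) → Zeros: none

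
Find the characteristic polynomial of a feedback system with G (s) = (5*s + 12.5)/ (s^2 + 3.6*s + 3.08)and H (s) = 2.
Characteristic poly = G_den * H_den + G_num * H_num = (s^2 + 3.6*s + 3.08) + (10*s + 25) = s^2 + 13.6*s + 28.08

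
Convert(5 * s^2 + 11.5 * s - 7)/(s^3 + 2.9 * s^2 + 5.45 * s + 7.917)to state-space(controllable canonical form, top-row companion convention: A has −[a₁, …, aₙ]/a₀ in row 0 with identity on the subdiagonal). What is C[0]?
Reachable canonical form: C = numerator coefficients (right-aligned, zero-padded to length n).
num = 5*s^2 + 11.5*s - 7, C = [[5, 11.5, -7]].
C[0] = 5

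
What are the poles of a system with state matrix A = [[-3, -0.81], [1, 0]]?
Eigenvalues solve det(λI - A) = 0.
Characteristic polynomial: λ^2 + 3*λ + 0.81 = 0.
Factor: (λ + 2.7)(λ + 0.3) = 0.
Roots: -0.3, -2.7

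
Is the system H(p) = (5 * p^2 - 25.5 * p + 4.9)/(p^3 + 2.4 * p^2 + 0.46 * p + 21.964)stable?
Denominator: p^3 + 2.4*p^2 + 0.46*p + 21.964 = (p + 3.8)(p^2 - 1.4*p + 5.78). Poles: -3.8, 0.7 + 2.3j, 0.7 - 2.3j. All Re(p)<0: No (unstable)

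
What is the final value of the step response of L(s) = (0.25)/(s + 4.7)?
FVT: lim_{t→∞} y(t) = lim_{s→0} s*Y(s) where Y(s) = L(s)/s.
= lim_{s→0} L(s) = L(0) = num(0)/den(0) = 0.25/4.7 = 0.05319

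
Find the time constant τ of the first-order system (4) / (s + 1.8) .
First-order system: τ = -1/pole. Pole = -1.8. τ = -1/(-1.8) = 0.5556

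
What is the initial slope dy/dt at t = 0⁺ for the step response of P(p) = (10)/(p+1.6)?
IVT: y'(0⁺) = lim_{p→∞} p²·Y(p) = lim_{p→∞} p·P(p).
deg(num) = 0, deg(den) = 1, relative degree = 1, so p·P(p) → (leading num)/(leading den) = 10/1 = 10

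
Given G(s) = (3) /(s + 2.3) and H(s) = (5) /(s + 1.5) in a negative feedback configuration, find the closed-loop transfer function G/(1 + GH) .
Closed-loop T = G/(1+GH).
Numerator: G_num * H_den = 3*s + 4.5.
Denominator: G_den * H_den + G_num * H_num = (s^2 + 3.8*s + 3.45) + (15) = s^2 + 3.8*s + 18.45.
T(s) = (3*s + 4.5)/(s^2 + 3.8*s + 18.45)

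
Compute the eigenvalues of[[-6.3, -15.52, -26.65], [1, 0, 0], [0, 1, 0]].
Eigenvalues solve det(λI - A) = 0.
Characteristic polynomial: λ^3 + 6.3*λ^2 + 15.52*λ + 26.65 = 0.
Factor: (λ + 4.1)(λ^2 + 2.2*λ + 6.5) = 0.
Roots: -1.1 + 2.3j, -1.1 - 2.3j, -4.1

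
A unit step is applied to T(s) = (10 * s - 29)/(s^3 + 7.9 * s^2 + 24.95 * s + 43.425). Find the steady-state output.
FVT: lim_{t→∞} y(t) = lim_{s→0} s*Y(s) where Y(s) = T(s)/s.
= lim_{s→0} T(s) = T(0) = num(0)/den(0) = -29/43.425 = -0.6678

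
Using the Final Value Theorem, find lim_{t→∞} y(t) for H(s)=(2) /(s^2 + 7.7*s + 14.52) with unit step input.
FVT: lim_{t→∞} y(t) = lim_{s→0} s*Y(s) where Y(s) = H(s)/s.
= lim_{s→0} H(s) = H(0) = num(0)/den(0) = 2/14.52 = 0.1377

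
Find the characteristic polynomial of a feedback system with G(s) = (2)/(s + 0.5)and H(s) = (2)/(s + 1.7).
Characteristic poly = G_den * H_den + G_num * H_num = (s^2 + 2.2*s + 0.85) + (4) = s^2 + 2.2*s + 4.85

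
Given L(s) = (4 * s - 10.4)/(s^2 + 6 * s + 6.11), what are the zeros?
Set numerator = 0: 4*s - 10.4 = 0 → Zeros: 2.6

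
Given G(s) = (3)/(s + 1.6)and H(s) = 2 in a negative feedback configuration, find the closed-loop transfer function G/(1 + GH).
Closed-loop T = G/(1+GH).
Numerator: G_num * H_den = 3.
Denominator: G_den * H_den + G_num * H_num = (s + 1.6) + (6) = s + 7.6.
T(s) = (3)/(s + 7.6)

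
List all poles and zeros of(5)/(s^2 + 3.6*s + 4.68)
Set denominator = 0: s^2 + 3.6*s + 4.68 = 0 → Poles: -1.8 + 1.2j, -1.8 - 1.2j
Numerator is a nonzero constant (5) → Zeros: none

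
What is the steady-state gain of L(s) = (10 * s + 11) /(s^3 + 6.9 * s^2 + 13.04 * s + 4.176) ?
DC gain = L(0) = num(0)/den(0) = 11/4.176 = 2.634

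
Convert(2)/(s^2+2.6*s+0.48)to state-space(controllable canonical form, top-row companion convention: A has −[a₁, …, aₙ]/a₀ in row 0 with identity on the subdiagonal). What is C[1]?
Reachable canonical form: C = numerator coefficients (right-aligned, zero-padded to length n).
num = 2, C = [[0, 2]].
C[1] = 2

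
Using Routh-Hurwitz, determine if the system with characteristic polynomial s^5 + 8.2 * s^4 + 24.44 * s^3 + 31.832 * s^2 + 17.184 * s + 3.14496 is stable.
Routh array:
s^5: [1, 24.44, 17.184]; s^4: [8.2, 31.832, 3.14496]; s^3: [20.558, 16.8005]; s^2: [25.1308, 3.14496]; s^1: [14.2278]; s^0: [3.14496]
First column: [1, 8.2, 20.558, 25.1308, 14.2278, 3.14496]. Sign changes = 0.
Yes, stable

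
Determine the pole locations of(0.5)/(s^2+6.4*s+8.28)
Set denominator = 0: s^2 + 6.4*s + 8.28 = (s + 1.8)(s + 4.6) = 0 → Poles: -1.8, -4.6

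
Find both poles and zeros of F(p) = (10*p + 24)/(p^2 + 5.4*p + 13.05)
Set denominator = 0: p^2 + 5.4*p + 13.05 = 0 → Poles: -2.7 + 2.4j, -2.7 - 2.4j
Set numerator = 0: 10*p + 24 = 0 → Zeros: -2.4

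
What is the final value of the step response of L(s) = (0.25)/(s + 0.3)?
FVT: lim_{t→∞} y(t) = lim_{s→0} s*Y(s) where Y(s) = L(s)/s.
= lim_{s→0} L(s) = L(0) = num(0)/den(0) = 0.25/0.3 = 0.8333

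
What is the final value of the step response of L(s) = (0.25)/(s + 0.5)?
FVT: lim_{t→∞} y(t) = lim_{s→0} s*Y(s) where Y(s) = L(s)/s.
= lim_{s→0} L(s) = L(0) = num(0)/den(0) = 0.25/0.5 = 0.5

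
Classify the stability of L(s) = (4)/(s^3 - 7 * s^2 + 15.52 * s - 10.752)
Denominator: s^3 - 7*s^2 + 15.52*s - 10.752 = (s - 3.2)(s - 2.4)(s - 1.4). Poles: 1.4, 2.4, 3.2. Unstable (3 pole(s) in RHP)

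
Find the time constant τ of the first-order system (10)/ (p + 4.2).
First-order system: τ = -1/pole. Pole = -4.2. τ = -1/(-4.2) = 0.2381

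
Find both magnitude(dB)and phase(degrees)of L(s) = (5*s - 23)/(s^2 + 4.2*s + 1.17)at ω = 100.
Substitute s = j*100: L(j100) = 0.00439301 - 0.0498213j.
|L| = 20*log₁₀(sqrt(Re²+Im²)) = -26.02 dB.
∠L = atan2(Im, Re) = -84.96°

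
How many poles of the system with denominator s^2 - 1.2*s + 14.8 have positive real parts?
Poles: 0.6 + 3.8j, 0.6 - 3.8j. RHP poles (Re>0): 2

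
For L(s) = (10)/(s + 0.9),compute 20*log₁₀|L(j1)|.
Substitute s = j*1: L(j1) = 4.97238 - 5.52486j.
|L(j1)| = sqrt(Re² + Im²) = 7.433.
20*log₁₀(7.433) = 17.42 dB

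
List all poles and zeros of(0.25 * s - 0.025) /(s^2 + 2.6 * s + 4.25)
Set denominator = 0: s^2 + 2.6*s + 4.25 = 0 → Poles: -1.3 + 1.6j, -1.3 - 1.6j
Set numerator = 0: 0.25*s - 0.025 = 0 → Zeros: 0.1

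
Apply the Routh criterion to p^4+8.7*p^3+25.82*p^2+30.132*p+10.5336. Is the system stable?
Routh array:
p^4: [1, 25.82, 10.5336]; p^3: [8.7, 30.132]; p^2: [22.3566, 10.5336]; p^1: [26.0329]; p^0: [10.5336]
First column: [1, 8.7, 22.3566, 26.0329, 10.5336]. Sign changes = 0.
Yes, stable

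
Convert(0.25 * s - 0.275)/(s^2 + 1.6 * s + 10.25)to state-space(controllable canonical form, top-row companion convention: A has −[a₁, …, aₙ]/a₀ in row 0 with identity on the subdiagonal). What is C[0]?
Reachable canonical form: C = numerator coefficients (right-aligned, zero-padded to length n).
num = 0.25*s - 0.275, C = [[0.25, -0.275]].
C[0] = 0.25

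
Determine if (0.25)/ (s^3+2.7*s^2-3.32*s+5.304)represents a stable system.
Denominator: s^3 + 2.7*s^2 - 3.32*s + 5.304 = (s + 3.9)(s^2 - 1.2*s + 1.36). Poles: -3.9, 0.6 + 1j, 0.6 - 1j. All Re(p)<0: No (unstable)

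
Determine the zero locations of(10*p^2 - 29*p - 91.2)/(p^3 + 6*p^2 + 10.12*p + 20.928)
Set numerator = 0: 10*p^2 - 29*p - 91.2 = 10*(p - 4.8)(p + 1.9) = 0 → Zeros: -1.9, 4.8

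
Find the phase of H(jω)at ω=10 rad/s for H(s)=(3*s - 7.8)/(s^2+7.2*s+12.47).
Substitute s = j*10: H(j10) = 0.221302 - 0.160702j.
∠H(j10) = atan2(Im, Re) = atan2(-0.160702, 0.221302) = -35.99°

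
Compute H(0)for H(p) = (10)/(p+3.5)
DC gain = H(0) = num(0)/den(0) = 10/3.5 = 2.857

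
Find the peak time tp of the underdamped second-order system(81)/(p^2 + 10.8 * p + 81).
Standard form: ωn²/(p²+2ζωn·p+ωn²) → ωn = 9, ζ = 0.6.
ωd = ωn·√(1-ζ²) = 9·√(1-0.6²) = 7.2.
tp = π/ωd = π/7.2 = 0.4363 s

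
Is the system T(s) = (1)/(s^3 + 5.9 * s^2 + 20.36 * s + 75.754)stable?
Denominator: s^3 + 5.9*s^2 + 20.36*s + 75.754 = (s + 4.9)(s^2 + s + 15.46). Poles: -0.5 + 3.9j, -0.5 - 3.9j, -4.9. All Re(p)<0: Yes (stable)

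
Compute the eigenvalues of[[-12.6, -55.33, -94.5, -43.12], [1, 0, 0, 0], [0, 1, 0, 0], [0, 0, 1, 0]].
Eigenvalues solve det(λI - A) = 0.
Characteristic polynomial: λ^4 + 12.6*λ^3 + 55.33*λ^2 + 94.5*λ + 43.12 = 0.
Factor: (λ + 4.4)(λ + 4)(λ + 0.7)(λ + 3.5) = 0.
Roots: -0.7, -3.5, -4, -4.4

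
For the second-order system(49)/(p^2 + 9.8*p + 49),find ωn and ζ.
Standard form: ωn²/(p²+2ζωn·p+ωn²).
const=49=ωn² → ωn=7, p coeff=9.8=2ζωn → ζ=0.7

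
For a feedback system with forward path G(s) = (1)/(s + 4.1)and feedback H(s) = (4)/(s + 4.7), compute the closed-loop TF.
Closed-loop T = G/(1+GH).
Numerator: G_num * H_den = s + 4.7.
Denominator: G_den * H_den + G_num * H_num = (s^2 + 8.8*s + 19.27) + (4) = s^2 + 8.8*s + 23.27.
T(s) = (s + 4.7)/(s^2 + 8.8*s + 23.27)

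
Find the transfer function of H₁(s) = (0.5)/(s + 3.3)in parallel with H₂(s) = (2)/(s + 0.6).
Parallel: H = H₁ + H₂ = (n₁·d₂ + n₂·d₁)/(d₁·d₂).
n₁·d₂ = 0.5*s + 0.3. n₂·d₁ = 2*s + 6.6. Sum = 2.5*s + 6.9. d₁·d₂ = s^2 + 3.9*s + 1.98.
H(s) = (2.5*s + 6.9)/(s^2 + 3.9*s + 1.98)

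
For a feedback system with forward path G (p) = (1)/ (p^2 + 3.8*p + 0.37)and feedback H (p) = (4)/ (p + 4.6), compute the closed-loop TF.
Closed-loop T = G/(1+GH).
Numerator: G_num * H_den = p + 4.6.
Denominator: G_den * H_den + G_num * H_num = (p^3 + 8.4*p^2 + 17.85*p + 1.702) + (4) = p^3 + 8.4*p^2 + 17.85*p + 5.702.
T(p) = (p + 4.6)/(p^3 + 8.4*p^2 + 17.85*p + 5.702)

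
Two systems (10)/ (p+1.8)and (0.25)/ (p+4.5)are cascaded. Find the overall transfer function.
Series: H = H₁ · H₂ = (n₁·n₂)/(d₁·d₂).
Num: n₁·n₂ = 2.5. Den: d₁·d₂ = p^2 + 6.3*p + 8.1.
H(p) = (2.5)/(p^2 + 6.3*p + 8.1)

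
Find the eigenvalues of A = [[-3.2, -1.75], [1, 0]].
Eigenvalues solve det(λI - A) = 0.
Characteristic polynomial: λ^2 + 3.2*λ + 1.75 = 0.
Factor: (λ + 2.5)(λ + 0.7) = 0.
Roots: -0.7, -2.5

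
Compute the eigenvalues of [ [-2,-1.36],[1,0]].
Eigenvalues solve det(λI - A) = 0.
Characteristic polynomial: λ^2 + 2*λ + 1.36 = 0.
Roots: -1 + 0.6j, -1 - 0.6j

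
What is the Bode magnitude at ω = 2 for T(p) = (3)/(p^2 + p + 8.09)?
Substitute p = j*2: T(j2) = 0.59195 - 0.289462j.
|T(j2)| = sqrt(Re² + Im²) = 0.6589.
20*log₁₀(0.6589) = -3.62 dB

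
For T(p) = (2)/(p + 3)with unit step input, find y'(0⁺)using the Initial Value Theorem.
IVT: y'(0⁺) = lim_{p→∞} p²·Y(p) = lim_{p→∞} p·T(p).
deg(num) = 0, deg(den) = 1, relative degree = 1, so p·T(p) → (leading num)/(leading den) = 2/1 = 2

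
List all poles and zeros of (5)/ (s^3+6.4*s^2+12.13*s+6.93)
Set denominator = 0: s^3 + 6.4*s^2 + 12.13*s + 6.93 = (s + 1.8)(s + 3.5)(s + 1.1) = 0 → Poles: -1.1, -1.8, -3.5
Numerator is a nonzero constant (5) → Zeros: none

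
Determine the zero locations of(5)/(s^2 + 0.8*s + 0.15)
Numerator is a nonzero constant (5) → Zeros: none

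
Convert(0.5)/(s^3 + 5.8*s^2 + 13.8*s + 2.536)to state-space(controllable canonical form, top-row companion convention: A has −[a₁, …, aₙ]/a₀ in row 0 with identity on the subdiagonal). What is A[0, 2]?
Reachable canonical form for den = s^3 + 5.8*s^2 + 13.8*s + 2.536: top row of A = -[a₁,a₂,...,aₙ]/a₀, ones on the subdiagonal, zeros elsewhere.
A = [[-5.8, -13.8, -2.536], [1, 0, 0], [0, 1, 0]].
A[0,2] = -2.536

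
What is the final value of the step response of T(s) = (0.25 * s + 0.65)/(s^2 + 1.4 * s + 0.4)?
FVT: lim_{t→∞} y(t) = lim_{s→0} s*Y(s) where Y(s) = T(s)/s.
= lim_{s→0} T(s) = T(0) = num(0)/den(0) = 0.65/0.4 = 1.625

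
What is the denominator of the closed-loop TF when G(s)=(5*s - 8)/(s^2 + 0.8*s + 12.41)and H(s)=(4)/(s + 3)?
Characteristic poly = G_den * H_den + G_num * H_num = (s^3 + 3.8*s^2 + 14.81*s + 37.23) + (20*s - 32) = s^3 + 3.8*s^2 + 34.81*s + 5.23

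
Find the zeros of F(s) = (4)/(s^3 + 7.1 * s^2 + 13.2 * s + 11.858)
Numerator is a nonzero constant (4) → Zeros: none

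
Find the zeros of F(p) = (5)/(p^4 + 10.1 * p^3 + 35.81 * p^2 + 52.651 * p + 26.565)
Numerator is a nonzero constant (5) → Zeros: none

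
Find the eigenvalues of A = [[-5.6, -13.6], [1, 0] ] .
Eigenvalues solve det(λI - A) = 0.
Characteristic polynomial: λ^2 + 5.6*λ + 13.6 = 0.
Roots: -2.8 + 2.4j, -2.8 - 2.4j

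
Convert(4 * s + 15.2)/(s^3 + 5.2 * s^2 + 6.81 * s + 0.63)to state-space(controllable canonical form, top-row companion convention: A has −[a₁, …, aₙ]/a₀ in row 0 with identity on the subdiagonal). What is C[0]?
Reachable canonical form: C = numerator coefficients (right-aligned, zero-padded to length n).
num = 4*s + 15.2, C = [[0, 4, 15.2]].
C[0] = 0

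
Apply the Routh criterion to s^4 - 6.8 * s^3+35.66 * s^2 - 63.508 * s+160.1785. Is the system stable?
Routh array:
s^4: [1, 35.66, 160.1785]; s^3: [-6.8, -63.508]; s^2: [26.3206, 160.1785]; s^1: [-22.1254]; s^0: [160.1785]
First column: [1, -6.8, 26.3206, -22.1254, 160.1785]. Sign changes = 4.
No, unstable (4 RHP root(s))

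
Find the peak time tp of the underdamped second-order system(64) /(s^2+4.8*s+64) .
Standard form: ωn²/(s²+2ζωn·s+ωn²) → ωn = 8, ζ = 0.3.
ωd = ωn·√(1-ζ²) = 8·√(1-0.3²) = 7.632.
tp = π/ωd = π/7.632 = 0.4117 s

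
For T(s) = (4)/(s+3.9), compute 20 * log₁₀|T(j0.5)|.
Substitute s = j*0.5: T(j0.5) = 1.00906 - 0.129366j.
|T(j0.5)| = sqrt(Re² + Im²) = 1.017.
20*log₁₀(1.017) = 0.15 dB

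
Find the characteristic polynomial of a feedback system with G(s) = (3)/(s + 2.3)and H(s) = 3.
Characteristic poly = G_den * H_den + G_num * H_num = (s + 2.3) + (9) = s + 11.3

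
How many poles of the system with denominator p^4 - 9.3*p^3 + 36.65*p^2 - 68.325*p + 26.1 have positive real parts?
p^4 - 9.3*p^3 + 36.65*p^2 - 68.325*p + 26.1 = (p - 4)(p - 0.5)(p^2 - 4.8*p + 13.05). Poles: 0.5, 2.4 + 2.7j, 2.4 - 2.7j, 4. RHP poles (Re>0): 4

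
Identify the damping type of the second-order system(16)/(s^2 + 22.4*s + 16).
Standard form: ωn²/(s²+2ζωn·s+ωn²) gives ωn=4, ζ=2.8.
Overdamped (ζ = 2.8 > 1)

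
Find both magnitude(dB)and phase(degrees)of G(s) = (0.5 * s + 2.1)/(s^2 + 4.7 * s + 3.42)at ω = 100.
Substitute s = j*100: G(j100) = 2.50336e-05 - 0.00500053j.
|G| = 20*log₁₀(sqrt(Re²+Im²)) = -46.02 dB.
∠G = atan2(Im, Re) = -89.71°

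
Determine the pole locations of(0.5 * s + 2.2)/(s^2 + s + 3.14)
Set denominator = 0: s^2 + s + 3.14 = 0 → Poles: -0.5 + 1.7j, -0.5 - 1.7j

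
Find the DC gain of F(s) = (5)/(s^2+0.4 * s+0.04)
DC gain = F(0) = num(0)/den(0) = 5/0.04 = 125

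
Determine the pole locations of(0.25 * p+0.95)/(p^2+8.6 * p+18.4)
Set denominator = 0: p^2 + 8.6*p + 18.4 = (p + 4)(p + 4.6) = 0 → Poles: -4, -4.6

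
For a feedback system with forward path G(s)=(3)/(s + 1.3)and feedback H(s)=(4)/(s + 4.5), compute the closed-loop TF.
Closed-loop T = G/(1+GH).
Numerator: G_num * H_den = 3*s + 13.5.
Denominator: G_den * H_den + G_num * H_num = (s^2 + 5.8*s + 5.85) + (12) = s^2 + 5.8*s + 17.85.
T(s) = (3*s + 13.5)/(s^2 + 5.8*s + 17.85)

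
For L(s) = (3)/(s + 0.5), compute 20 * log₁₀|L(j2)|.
Substitute s = j*2: L(j2) = 0.352941 - 1.41176j.
|L(j2)| = sqrt(Re² + Im²) = 1.455.
20*log₁₀(1.455) = 3.26 dB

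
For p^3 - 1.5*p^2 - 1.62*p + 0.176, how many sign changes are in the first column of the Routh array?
Routh array:
p^3: [1, -1.62]; p^2: [-1.5, 0.176]; p^1: [-1.50267]; p^0: [0.176]
First column: [1, -1.5, -1.50267, 0.176]. Sign changes = 2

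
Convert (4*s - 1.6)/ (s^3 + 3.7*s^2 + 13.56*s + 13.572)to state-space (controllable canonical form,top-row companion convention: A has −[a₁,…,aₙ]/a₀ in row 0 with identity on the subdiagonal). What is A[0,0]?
Reachable canonical form for den = s^3 + 3.7*s^2 + 13.56*s + 13.572: top row of A = -[a₁,a₂,...,aₙ]/a₀, ones on the subdiagonal, zeros elsewhere.
A = [[-3.7, -13.56, -13.572], [1, 0, 0], [0, 1, 0]].
A[0,0] = -3.7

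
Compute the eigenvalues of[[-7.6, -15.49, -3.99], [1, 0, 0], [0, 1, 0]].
Eigenvalues solve det(λI - A) = 0.
Characteristic polynomial: λ^3 + 7.6*λ^2 + 15.49*λ + 3.99 = 0.
Factor: (λ + 3.8)(λ + 3.5)(λ + 0.3) = 0.
Roots: -0.3, -3.5, -3.8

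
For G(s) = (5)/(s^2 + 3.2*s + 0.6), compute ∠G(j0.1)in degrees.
Substitute s = j*0.1: G(j0.1) = 6.54828 - 3.55161j.
∠G(j0.1) = atan2(Im, Re) = atan2(-3.55161, 6.54828) = -28.47°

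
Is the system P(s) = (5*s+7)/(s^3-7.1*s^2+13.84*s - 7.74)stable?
Denominator: s^3 - 7.1*s^2 + 13.84*s - 7.74 = (s - 4.3)(s - 1.8)(s - 1). Poles: 1, 1.8, 4.3. All Re(p)<0: No (unstable)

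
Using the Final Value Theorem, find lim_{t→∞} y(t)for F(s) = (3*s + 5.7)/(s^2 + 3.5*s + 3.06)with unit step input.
FVT: lim_{t→∞} y(t) = lim_{s→0} s*Y(s) where Y(s) = F(s)/s.
= lim_{s→0} F(s) = F(0) = num(0)/den(0) = 5.7/3.06 = 1.863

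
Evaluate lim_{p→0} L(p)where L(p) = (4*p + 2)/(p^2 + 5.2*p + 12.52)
DC gain = L(0) = num(0)/den(0) = 2/12.52 = 0.1597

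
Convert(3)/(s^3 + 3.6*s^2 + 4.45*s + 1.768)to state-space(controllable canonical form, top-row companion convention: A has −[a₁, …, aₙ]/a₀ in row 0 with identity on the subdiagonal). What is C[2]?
Reachable canonical form: C = numerator coefficients (right-aligned, zero-padded to length n).
num = 3, C = [[0, 0, 3]].
C[2] = 3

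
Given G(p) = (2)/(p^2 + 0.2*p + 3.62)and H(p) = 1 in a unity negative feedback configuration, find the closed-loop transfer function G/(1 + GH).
Closed-loop T = G/(1+GH).
Numerator: G_num * H_den = 2.
Denominator: G_den * H_den + G_num * H_num = (p^2 + 0.2*p + 3.62) + (2) = p^2 + 0.2*p + 5.62.
T(p) = (2)/(p^2 + 0.2*p + 5.62)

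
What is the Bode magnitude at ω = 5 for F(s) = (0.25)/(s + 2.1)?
Substitute s = j*5: F(j5) = 0.0178511 - 0.0425026j.
|F(j5)| = sqrt(Re² + Im²) = 0.0461.
20*log₁₀(0.0461) = -26.73 dB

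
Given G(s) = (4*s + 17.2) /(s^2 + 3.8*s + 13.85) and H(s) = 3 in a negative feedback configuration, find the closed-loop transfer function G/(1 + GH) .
Closed-loop T = G/(1+GH).
Numerator: G_num * H_den = 4*s + 17.2.
Denominator: G_den * H_den + G_num * H_num = (s^2 + 3.8*s + 13.85) + (12*s + 51.6) = s^2 + 15.8*s + 65.45.
T(s) = (4*s + 17.2)/(s^2 + 15.8*s + 65.45)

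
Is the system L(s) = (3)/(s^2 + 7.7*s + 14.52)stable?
Denominator: s^2 + 7.7*s + 14.52 = (s + 4.4)(s + 3.3). Poles: -3.3, -4.4. All Re(p)<0: Yes (stable)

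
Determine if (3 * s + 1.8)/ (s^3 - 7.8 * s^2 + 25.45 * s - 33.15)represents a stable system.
Denominator: s^3 - 7.8*s^2 + 25.45*s - 33.15 = (s - 3)(s^2 - 4.8*s + 11.05). Poles: 2.4 + 2.3j, 2.4 - 2.3j, 3. All Re(p)<0: No (unstable)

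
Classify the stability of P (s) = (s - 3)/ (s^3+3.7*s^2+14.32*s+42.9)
Denominator: s^3 + 3.7*s^2 + 14.32*s + 42.9 = (s + 3.3)(s^2 + 0.4*s + 13). Poles: -0.2 + 3.6j, -0.2 - 3.6j, -3.3. Stable (all poles in LHP)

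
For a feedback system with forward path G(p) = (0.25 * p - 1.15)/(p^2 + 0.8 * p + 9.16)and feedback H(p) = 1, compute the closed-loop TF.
Closed-loop T = G/(1+GH).
Numerator: G_num * H_den = 0.25*p - 1.15.
Denominator: G_den * H_den + G_num * H_num = (p^2 + 0.8*p + 9.16) + (0.25*p - 1.15) = p^2 + 1.05*p + 8.01.
T(p) = (0.25*p - 1.15)/(p^2 + 1.05*p + 8.01)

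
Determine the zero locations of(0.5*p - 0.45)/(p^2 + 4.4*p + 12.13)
Set numerator = 0: 0.5*p - 0.45 = 0 → Zeros: 0.9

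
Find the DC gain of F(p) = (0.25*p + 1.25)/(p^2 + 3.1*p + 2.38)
DC gain = F(0) = num(0)/den(0) = 1.25/2.38 = 0.5252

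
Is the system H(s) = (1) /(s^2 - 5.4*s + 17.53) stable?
Denominator: s^2 - 5.4*s + 17.53. Poles: 2.7 + 3.2j, 2.7 - 3.2j. All Re(p)<0: No (unstable)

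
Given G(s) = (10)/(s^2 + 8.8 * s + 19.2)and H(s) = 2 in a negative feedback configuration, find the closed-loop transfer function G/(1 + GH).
Closed-loop T = G/(1+GH).
Numerator: G_num * H_den = 10.
Denominator: G_den * H_den + G_num * H_num = (s^2 + 8.8*s + 19.2) + (20) = s^2 + 8.8*s + 39.2.
T(s) = (10)/(s^2 + 8.8*s + 39.2)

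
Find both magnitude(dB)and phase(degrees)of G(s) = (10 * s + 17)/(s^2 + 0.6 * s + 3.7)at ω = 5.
Substitute s = j*5: G(j5) = -0.458406 - 2.41198j.
|G| = 20*log₁₀(sqrt(Re²+Im²)) = 7.80 dB.
∠G = atan2(Im, Re) = -100.76°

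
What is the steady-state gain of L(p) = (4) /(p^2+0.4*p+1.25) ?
DC gain = L(0) = num(0)/den(0) = 4/1.25 = 3.2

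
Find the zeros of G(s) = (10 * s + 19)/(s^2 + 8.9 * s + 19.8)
Set numerator = 0: 10*s + 19 = 0 → Zeros: -1.9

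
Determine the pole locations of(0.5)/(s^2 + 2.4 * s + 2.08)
Set denominator = 0: s^2 + 2.4*s + 2.08 = 0 → Poles: -1.2 + 0.8j, -1.2 - 0.8j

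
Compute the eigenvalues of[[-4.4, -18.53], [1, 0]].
Eigenvalues solve det(λI - A) = 0.
Characteristic polynomial: λ^2 + 4.4*λ + 18.53 = 0.
Roots: -2.2 + 3.7j, -2.2 - 3.7j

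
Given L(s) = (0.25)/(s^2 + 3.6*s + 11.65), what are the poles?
Set denominator = 0: s^2 + 3.6*s + 11.65 = 0 → Poles: -1.8 + 2.9j, -1.8 - 2.9j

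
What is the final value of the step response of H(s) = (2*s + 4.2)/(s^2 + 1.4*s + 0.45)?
FVT: lim_{t→∞} y(t) = lim_{s→0} s*Y(s) where Y(s) = H(s)/s.
= lim_{s→0} H(s) = H(0) = num(0)/den(0) = 4.2/0.45 = 9.333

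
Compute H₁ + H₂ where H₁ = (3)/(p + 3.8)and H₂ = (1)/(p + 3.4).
Parallel: H = H₁ + H₂ = (n₁·d₂ + n₂·d₁)/(d₁·d₂).
n₁·d₂ = 3*p + 10.2. n₂·d₁ = p + 3.8. Sum = 4*p + 14. d₁·d₂ = p^2 + 7.2*p + 12.92.
H(p) = (4*p + 14)/(p^2 + 7.2*p + 12.92)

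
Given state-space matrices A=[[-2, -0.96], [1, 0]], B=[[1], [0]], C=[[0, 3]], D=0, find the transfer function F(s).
F(s) = C(sI - A)⁻¹B + D.
Characteristic polynomial det(sI - A) = s^2 + 2*s + 0.96.
Numerator from C·adj(sI-A)·B + D·det(sI-A) = 3.
F(s) = (3)/(s^2 + 2*s + 0.96)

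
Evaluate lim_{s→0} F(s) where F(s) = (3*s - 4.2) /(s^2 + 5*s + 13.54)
DC gain = F(0) = num(0)/den(0) = -4.2/13.54 = -0.3102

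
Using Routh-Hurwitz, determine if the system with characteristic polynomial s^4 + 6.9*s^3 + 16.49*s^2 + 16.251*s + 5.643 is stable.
Routh array:
s^4: [1, 16.49, 5.643]; s^3: [6.9, 16.251]; s^2: [14.1348, 5.643]; s^1: [13.4963]; s^0: [5.643]
First column: [1, 6.9, 14.1348, 13.4963, 5.643]. Sign changes = 0.
Yes, stable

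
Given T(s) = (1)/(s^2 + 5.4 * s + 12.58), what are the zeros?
Numerator is a nonzero constant (1) → Zeros: none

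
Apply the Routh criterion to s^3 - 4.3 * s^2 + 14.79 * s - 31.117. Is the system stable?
Routh array:
s^3: [1, 14.79]; s^2: [-4.3, -31.117]; s^1: [7.55349]; s^0: [-31.117]
First column: [1, -4.3, 7.55349, -31.117]. Sign changes = 3.
No, unstable (3 RHP root(s))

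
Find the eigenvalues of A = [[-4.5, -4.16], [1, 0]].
Eigenvalues solve det(λI - A) = 0.
Characteristic polynomial: λ^2 + 4.5*λ + 4.16 = 0.
Factor: (λ + 3.2)(λ + 1.3) = 0.
Roots: -1.3, -3.2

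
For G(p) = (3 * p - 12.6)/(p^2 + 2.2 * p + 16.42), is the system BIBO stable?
Denominator: p^2 + 2.2*p + 16.42. Poles: -1.1 + 3.9j, -1.1 - 3.9j. All Re(p)<0: Yes (stable)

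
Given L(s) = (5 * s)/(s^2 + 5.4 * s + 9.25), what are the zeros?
Set numerator = 0: 5*s = 0 → Zeros: 0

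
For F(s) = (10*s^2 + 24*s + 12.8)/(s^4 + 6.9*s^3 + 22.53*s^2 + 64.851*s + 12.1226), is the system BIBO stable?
Denominator: s^4 + 6.9*s^3 + 22.53*s^2 + 64.851*s + 12.1226 = (s + 0.2)(s + 4.9)(s^2 + 1.8*s + 12.37). Poles: -0.2, -0.9 + 3.4j, -0.9 - 3.4j, -4.9. All Re(p)<0: Yes (stable)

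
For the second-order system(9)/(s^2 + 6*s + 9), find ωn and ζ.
Standard form: ωn²/(s²+2ζωn·s+ωn²).
const=9=ωn² → ωn=3, s coeff=6=2ζωn → ζ=1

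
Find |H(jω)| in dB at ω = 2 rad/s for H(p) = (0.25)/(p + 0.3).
Substitute p = j*2: H(j2) = 0.0183374 - 0.122249j.
|H(j2)| = sqrt(Re² + Im²) = 0.1236.
20*log₁₀(0.1236) = -18.16 dB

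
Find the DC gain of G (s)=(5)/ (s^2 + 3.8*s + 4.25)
DC gain = G(0) = num(0)/den(0) = 5/4.25 = 1.176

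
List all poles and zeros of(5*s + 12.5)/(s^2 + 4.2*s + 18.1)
Set denominator = 0: s^2 + 4.2*s + 18.1 = 0 → Poles: -2.1 + 3.7j, -2.1 - 3.7j
Set numerator = 0: 5*s + 12.5 = 0 → Zeros: -2.5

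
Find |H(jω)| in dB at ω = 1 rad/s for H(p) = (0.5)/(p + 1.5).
Substitute p = j*1: H(j1) = 0.230769 - 0.153846j.
|H(j1)| = sqrt(Re² + Im²) = 0.2774.
20*log₁₀(0.2774) = -11.14 dB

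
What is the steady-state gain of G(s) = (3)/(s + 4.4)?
DC gain = G(0) = num(0)/den(0) = 3/4.4 = 0.6818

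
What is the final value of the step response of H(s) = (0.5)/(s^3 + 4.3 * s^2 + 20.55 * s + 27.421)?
FVT: lim_{t→∞} y(t) = lim_{s→0} s*Y(s) where Y(s) = H(s)/s.
= lim_{s→0} H(s) = H(0) = num(0)/den(0) = 0.5/27.421 = 0.01823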